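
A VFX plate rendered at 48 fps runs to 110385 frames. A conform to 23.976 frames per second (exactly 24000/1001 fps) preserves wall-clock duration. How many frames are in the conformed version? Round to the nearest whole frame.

Frames at target rate = 110385 × (24000/1001) / (48) = 5017500/91 ≈ 55137.363.
Nearest whole frame: 55137.

55137 frames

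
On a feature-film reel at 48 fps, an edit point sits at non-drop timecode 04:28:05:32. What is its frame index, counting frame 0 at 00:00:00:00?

frame 772112

Total seconds to the label: (4 × 3600 + 28 × 60 + 5) = 16085.
Frame index = 16085 × 48 + 32 = 772112.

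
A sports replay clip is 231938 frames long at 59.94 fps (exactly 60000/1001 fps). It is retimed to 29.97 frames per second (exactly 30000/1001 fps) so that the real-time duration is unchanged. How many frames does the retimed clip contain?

115969 frames

Target frames = source frames × (target rate / source rate) = 231938 × (30000/1001)/(60000/1001) = 231938 × 1/2 = 115969.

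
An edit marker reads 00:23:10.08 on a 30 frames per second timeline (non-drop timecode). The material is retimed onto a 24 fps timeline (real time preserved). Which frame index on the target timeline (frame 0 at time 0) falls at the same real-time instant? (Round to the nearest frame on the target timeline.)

frame 33366

Source frame index: (0×3600 + 23×60 + 10) × 30 + 8 = 41708.
Real time: 41708 / (30) = 20854/15 s.
Target frame: (20854/15) × (24) = 166832/5 ≈ 33366.400 → 33366.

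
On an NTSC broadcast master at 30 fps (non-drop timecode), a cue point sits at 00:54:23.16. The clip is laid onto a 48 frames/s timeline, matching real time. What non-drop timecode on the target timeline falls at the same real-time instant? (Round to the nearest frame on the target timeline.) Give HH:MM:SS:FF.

Source frame index: (0×3600 + 54×60 + 23) × 30 + 16 = 97906.
Real time: 97906 / (30) = 48953/15 s.
Target frame: (48953/15) × (48) = 783248/5 ≈ 156649.600 → 156650.
At 48 labels/s: frame 156650 → 00:54:23:26.

00:54:23:26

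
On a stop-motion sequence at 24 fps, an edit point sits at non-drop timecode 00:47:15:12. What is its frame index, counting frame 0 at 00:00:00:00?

Total seconds to the label: (0 × 3600 + 47 × 60 + 15) = 2835.
Frame index = 2835 × 24 + 12 = 68052.

68052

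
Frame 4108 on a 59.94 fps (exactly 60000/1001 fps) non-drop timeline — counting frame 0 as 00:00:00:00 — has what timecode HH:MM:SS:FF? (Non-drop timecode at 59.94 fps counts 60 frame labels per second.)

00:01:08:28

4108 ÷ 60 = 68 full seconds, remainder 28 frames.
68 s = 0 h 1 min 8 s.
Timecode: 00:01:08:28.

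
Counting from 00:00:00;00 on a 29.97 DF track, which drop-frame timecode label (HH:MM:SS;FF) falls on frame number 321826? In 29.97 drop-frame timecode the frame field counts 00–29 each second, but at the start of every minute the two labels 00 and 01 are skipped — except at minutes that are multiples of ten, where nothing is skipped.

02:58:58;08

Each 10-minute DF block holds 10 × 60 × 30 − 9 × 2 = 17982 frames. 321826 ÷ 17982 → 17 full blocks, remainder 16132.
Within the partial block the first minute is 1800 frames and each further minute 1798, so 8 further minute boundaries passed. Total skipped labels = 18 × 17 + 2 × 8 = 322.
Non-drop label index = 321826 + 322 = 322148; at 30 labels/s that is 02:58:58:08, i.e. DF 02:58:58;08.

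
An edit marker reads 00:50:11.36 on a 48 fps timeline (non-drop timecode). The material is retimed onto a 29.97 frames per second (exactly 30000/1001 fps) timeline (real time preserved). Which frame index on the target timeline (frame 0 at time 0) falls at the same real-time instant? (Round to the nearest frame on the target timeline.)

Source frame index: (0×3600 + 50×60 + 11) × 48 + 36 = 144564.
Real time: 144564 / (48) = 12047/4 s.
Target frame: (12047/4) × (30000/1001) = 12907500/143 ≈ 90262.238 → 90262.

frame 90262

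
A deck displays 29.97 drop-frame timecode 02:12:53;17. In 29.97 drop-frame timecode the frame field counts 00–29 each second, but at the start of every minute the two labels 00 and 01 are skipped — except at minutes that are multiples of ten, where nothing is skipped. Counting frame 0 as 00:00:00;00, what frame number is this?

238969

As if non-drop at 30 labels/s: (2 × 3600 + 12 × 60 + 53) × 30 + 17 = 239207.
Minute boundaries passed: 132; those not divisible by 10: 132 − 13 = 119; dropped labels = 2 × 119 = 238.
Actual frame index = 239207 − 238 = 238969.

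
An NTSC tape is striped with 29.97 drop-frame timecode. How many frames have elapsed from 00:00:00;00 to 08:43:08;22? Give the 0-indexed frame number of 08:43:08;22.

940720

As if non-drop at 30 labels/s: (8 × 3600 + 43 × 60 + 8) × 30 + 22 = 941662.
Minute boundaries passed: 523; those not divisible by 10: 523 − 52 = 471; dropped labels = 2 × 471 = 942.
Actual frame index = 941662 − 942 = 940720.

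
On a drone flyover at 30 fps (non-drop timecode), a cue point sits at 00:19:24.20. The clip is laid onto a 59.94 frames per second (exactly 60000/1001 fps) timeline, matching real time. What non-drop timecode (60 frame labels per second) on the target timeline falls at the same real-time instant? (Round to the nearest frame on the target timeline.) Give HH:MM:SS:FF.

00:19:23:30

Source frame index: (0×3600 + 19×60 + 24) × 30 + 20 = 34940.
Real time: 34940 / (30) = 3494/3 s.
Target frame: (3494/3) × (60000/1001) = 69880000/1001 ≈ 69810.190 → 69810.
At 60 labels/s: frame 69810 → 00:19:23:30.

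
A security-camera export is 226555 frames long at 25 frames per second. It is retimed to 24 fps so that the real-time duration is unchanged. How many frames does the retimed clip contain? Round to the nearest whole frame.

Frames at target rate = 226555 × (24) / (25) = 1087464/5 ≈ 217492.800.
Nearest whole frame: 217493.

217493 frames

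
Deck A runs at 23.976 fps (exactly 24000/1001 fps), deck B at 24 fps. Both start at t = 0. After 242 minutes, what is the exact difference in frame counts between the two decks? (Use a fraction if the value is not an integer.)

242 min = 14520 s.
A emits 24000/1001 × 14520 = 31680000/91 frames; B emits 24 × 14520 = 348480.
Difference = 31680/91 frames (≈ 348.1319); B is ahead of A.

31680/91 frames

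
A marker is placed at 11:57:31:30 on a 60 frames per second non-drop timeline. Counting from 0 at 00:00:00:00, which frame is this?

frame 2583090

Total seconds to the label: (11 × 3600 + 57 × 60 + 31) = 43051.
Frame index = 43051 × 60 + 30 = 2583090.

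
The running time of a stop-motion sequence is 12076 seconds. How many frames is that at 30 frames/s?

Frames = 12076 × 30 = 362280.

362280 frames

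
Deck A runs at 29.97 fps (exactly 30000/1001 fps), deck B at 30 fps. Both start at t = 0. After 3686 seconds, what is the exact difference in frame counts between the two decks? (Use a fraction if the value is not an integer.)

110580/1001 frames

A emits 30000/1001 × 3686 = 110580000/1001 frames; B emits 30 × 3686 = 110580.
Difference = 110580/1001 frames (≈ 110.4695); B is ahead of A.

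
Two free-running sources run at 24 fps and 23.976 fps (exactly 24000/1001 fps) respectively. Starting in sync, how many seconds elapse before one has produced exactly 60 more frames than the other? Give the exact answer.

2502.5 seconds

The gap grows by |24000/1001 − 24| = 24/1001 frames per second.
Time for a 60-frame gap: 60 ÷ (24/1001) = 2502.5 s.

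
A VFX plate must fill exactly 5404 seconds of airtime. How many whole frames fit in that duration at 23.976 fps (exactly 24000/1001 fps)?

Frames = 5404 × 24000/1001 = 18528000/143 ≈ 129566.4336.
Complete frames: 129566.

129566 frames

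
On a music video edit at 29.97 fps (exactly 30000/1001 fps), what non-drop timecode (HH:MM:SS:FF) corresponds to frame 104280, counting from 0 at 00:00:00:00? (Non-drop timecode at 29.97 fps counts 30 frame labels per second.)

104280 ÷ 30 = 3476 full seconds, remainder 0 frames.
3476 s = 0 h 57 min 56 s.
Timecode: 00:57:56:00.

00:57:56:00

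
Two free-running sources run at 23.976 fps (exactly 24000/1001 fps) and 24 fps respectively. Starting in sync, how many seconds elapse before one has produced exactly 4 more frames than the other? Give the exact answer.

1001/6 seconds

The gap grows by |24 − 24000/1001| = 24/1001 frames per second.
Time for a 4-frame gap: 4 ÷ (24/1001) = 1001/6 s.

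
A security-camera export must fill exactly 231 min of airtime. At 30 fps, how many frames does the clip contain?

231 min = 13860 s.
Frames = 13860 × 30 = 415800.

415800 frames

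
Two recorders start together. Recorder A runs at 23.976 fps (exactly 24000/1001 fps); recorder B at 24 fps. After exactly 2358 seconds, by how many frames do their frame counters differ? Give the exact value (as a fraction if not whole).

56592/1001 frames

A emits 24000/1001 × 2358 = 56592000/1001 frames; B emits 24 × 2358 = 56592.
Difference = 56592/1001 frames (≈ 56.5355); B is ahead of A.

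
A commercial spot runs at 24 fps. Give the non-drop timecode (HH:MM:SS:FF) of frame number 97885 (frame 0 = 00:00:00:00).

97885 ÷ 24 = 4078 full seconds, remainder 13 frames.
4078 s = 1 h 7 min 58 s.
Timecode: 01:07:58:13.

01:07:58:13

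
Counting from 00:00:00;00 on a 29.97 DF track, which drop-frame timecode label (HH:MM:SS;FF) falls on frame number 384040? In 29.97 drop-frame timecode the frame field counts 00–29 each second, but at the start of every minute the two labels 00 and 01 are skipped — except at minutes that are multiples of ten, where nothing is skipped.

Each 10-minute DF block holds 10 × 60 × 30 − 9 × 2 = 17982 frames. 384040 ÷ 17982 → 21 full blocks, remainder 6418.
Within the partial block the first minute is 1800 frames and each further minute 1798, so 3 further minute boundaries passed. Total skipped labels = 18 × 21 + 2 × 3 = 384.
Non-drop label index = 384040 + 384 = 384424; at 30 labels/s that is 03:33:34:04, i.e. DF 03:33:34;04.

03:33:34;04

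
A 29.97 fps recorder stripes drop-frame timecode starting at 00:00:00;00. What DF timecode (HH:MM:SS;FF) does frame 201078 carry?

Each 10-minute DF block holds 10 × 60 × 30 − 9 × 2 = 17982 frames. 201078 ÷ 17982 → 11 full blocks, remainder 3276.
Within the partial block the first minute is 1800 frames and each further minute 1798, so 1 further minute boundary passed. Total skipped labels = 18 × 11 + 2 × 1 = 200.
Non-drop label index = 201078 + 200 = 201278; at 30 labels/s that is 01:51:49:08, i.e. DF 01:51:49;08.

01:51:49;08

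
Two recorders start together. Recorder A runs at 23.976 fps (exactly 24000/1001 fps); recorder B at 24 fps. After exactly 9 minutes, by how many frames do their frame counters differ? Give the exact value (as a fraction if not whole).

12960/1001 frames

9 min = 540 s.
A emits 24000/1001 × 540 = 12960000/1001 frames; B emits 24 × 540 = 12960.
Difference = 12960/1001 frames (≈ 12.9471); B is ahead of A.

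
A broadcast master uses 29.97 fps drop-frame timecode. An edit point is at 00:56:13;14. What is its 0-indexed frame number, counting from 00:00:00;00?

As if non-drop at 30 labels/s: (0 × 3600 + 56 × 60 + 13) × 30 + 14 = 101204.
Minute boundaries passed: 56; those not divisible by 10: 56 − 5 = 51; dropped labels = 2 × 51 = 102.
Actual frame index = 101204 − 102 = 101102.

101102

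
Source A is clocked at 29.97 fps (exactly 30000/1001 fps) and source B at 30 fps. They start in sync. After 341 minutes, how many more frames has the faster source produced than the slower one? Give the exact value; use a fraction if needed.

55800/91 frames

341 min = 20460 s.
A emits 30000/1001 × 20460 = 55800000/91 frames; B emits 30 × 20460 = 613800.
Difference = 55800/91 frames (≈ 613.1868); B is ahead of A.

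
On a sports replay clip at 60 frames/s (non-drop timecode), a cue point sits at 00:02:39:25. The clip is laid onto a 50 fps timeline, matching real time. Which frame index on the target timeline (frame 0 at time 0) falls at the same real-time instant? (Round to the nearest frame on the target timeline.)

frame 7971

Source frame index: (0×3600 + 2×60 + 39) × 60 + 25 = 9565.
Real time: 9565 / (60) = 1913/12 s.
Target frame: (1913/12) × (50) = 47825/6 ≈ 7970.833 → 7971.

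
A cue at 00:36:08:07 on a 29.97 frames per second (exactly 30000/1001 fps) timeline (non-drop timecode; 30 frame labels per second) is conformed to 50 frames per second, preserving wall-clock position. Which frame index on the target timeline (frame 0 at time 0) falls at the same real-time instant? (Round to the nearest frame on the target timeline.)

Source frame index: (0×3600 + 36×60 + 8) × 30 + 7 = 65047.
Real time: 65047 / (30000/1001) = 65112047/30000 s.
Target frame: (65112047/30000) × (50) = 65112047/600 ≈ 108520.078 → 108520.

frame 108520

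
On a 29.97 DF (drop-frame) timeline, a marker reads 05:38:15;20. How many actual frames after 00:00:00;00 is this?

608260

Complete 10-minute blocks: 33, each 17982 frames → 593406.
Remaining 8 whole minutes in the current block: 1800 + 7 × 1798 = 14386 frames.
Within the current minute: 15 × 30 + 20 − 2 = 468 (labels ;00/;01 skipped at this minute). Total = 593406 + 14386 + 468 = 608260.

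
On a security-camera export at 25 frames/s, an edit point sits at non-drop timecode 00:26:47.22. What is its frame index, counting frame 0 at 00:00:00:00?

Total seconds to the label: (0 × 3600 + 26 × 60 + 47) = 1607.
Frame index = 1607 × 25 + 22 = 40197.

40197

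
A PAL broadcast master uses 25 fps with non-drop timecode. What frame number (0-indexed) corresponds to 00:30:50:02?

46252

Total seconds to the label: (0 × 3600 + 30 × 60 + 50) = 1850.
Frame index = 1850 × 25 + 2 = 46252.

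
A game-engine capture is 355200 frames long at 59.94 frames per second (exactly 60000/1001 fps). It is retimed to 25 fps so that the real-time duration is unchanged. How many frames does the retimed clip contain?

148148 frames

Target frames = source frames × (target rate / source rate) = 355200 × (25)/(60000/1001) = 355200 × 1001/2400 = 148148.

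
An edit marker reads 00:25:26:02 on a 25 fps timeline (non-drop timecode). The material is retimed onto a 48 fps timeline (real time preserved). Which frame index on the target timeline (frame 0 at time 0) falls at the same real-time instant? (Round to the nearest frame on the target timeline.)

frame 73252

Source frame index: (0×3600 + 25×60 + 26) × 25 + 2 = 38152.
Real time: 38152 / (25) = 38152/25 s.
Target frame: (38152/25) × (48) = 1831296/25 ≈ 73251.840 → 73252.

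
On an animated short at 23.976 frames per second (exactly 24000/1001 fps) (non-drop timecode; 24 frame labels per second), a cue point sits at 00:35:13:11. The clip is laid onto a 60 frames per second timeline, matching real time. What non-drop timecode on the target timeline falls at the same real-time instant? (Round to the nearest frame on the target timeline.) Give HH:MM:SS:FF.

Source frame index: (0×3600 + 35×60 + 13) × 24 + 11 = 50723.
Real time: 50723 / (24000/1001) = 50773723/24000 s.
Target frame: (50773723/24000) × (60) = 50773723/400 ≈ 126934.307 → 126934.
At 60 labels/s: frame 126934 → 00:35:15:34.

00:35:15:34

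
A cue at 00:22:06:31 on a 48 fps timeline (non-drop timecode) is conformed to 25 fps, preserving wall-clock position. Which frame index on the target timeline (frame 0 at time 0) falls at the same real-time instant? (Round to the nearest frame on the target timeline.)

frame 33166

Source frame index: (0×3600 + 22×60 + 6) × 48 + 31 = 63679.
Real time: 63679 / (48) = 63679/48 s.
Target frame: (63679/48) × (25) = 1591975/48 ≈ 33166.146 → 33166.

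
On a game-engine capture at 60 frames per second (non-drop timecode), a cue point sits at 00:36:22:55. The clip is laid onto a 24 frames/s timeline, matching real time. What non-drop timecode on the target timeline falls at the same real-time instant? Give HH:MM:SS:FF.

Source frame index: (0×3600 + 36×60 + 22) × 60 + 55 = 130975.
Real time: 130975 / (60) = 26195/12 s.
Target frame: (26195/12) × (24) = 52390.
At 24 labels/s: frame 52390 → 00:36:22:22.

00:36:22:22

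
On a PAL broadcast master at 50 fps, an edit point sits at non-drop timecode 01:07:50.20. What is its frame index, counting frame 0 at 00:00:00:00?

frame 203520

Total seconds to the label: (1 × 3600 + 7 × 60 + 50) = 4070.
Frame index = 4070 × 50 + 20 = 203520.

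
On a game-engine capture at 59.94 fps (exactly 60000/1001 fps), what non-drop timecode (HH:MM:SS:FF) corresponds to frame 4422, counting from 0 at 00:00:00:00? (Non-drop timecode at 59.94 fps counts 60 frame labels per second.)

00:01:13:42

4422 ÷ 60 = 73 full seconds, remainder 42 frames.
73 s = 0 h 1 min 13 s.
Timecode: 00:01:13:42.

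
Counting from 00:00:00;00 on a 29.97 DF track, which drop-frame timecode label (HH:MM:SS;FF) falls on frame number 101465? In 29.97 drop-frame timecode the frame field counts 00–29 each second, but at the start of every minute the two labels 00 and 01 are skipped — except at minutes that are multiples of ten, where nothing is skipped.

Ten DF minutes hold 17982 frames, so frame 101465 lies in block 5 (frames 89910–107891) with 11555 frames into that block.
The block's first minute is 1800 frames and the rest 1798 each; 11555 frames reaches minute 6, so 5 × 18 + 6 × 2 = 102 labels have been skipped so far.
Adding those back, label number 101465 + 102 = 101567 at 30 labels/s is 3385 s + 17 f = 0 h 56 min 25 s frame 17, i.e. 00:56:25;17.

00:56:25;17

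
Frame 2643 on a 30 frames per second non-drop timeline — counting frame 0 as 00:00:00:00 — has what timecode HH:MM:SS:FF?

00:01:28:03

2643 ÷ 30 = 88 full seconds, remainder 3 frames.
88 s = 0 h 1 min 28 s.
Timecode: 00:01:28:03.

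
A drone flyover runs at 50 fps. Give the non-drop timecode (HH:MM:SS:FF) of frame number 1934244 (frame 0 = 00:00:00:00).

1934244 ÷ 50 = 38684 full seconds, remainder 44 frames.
38684 s = 10 h 44 min 44 s.
Timecode: 10:44:44:44.

10:44:44:44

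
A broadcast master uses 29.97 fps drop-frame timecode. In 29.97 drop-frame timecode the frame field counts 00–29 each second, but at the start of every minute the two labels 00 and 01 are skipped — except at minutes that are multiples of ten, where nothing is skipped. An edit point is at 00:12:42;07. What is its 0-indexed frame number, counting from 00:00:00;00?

22845

As if non-drop at 30 labels/s: (0 × 3600 + 12 × 60 + 42) × 30 + 7 = 22867.
Minute boundaries passed: 12; those not divisible by 10: 12 − 1 = 11; dropped labels = 2 × 11 = 22.
Actual frame index = 22867 − 22 = 22845.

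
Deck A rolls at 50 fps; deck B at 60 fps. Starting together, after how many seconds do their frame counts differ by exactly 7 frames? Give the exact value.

0.7 seconds

The gap grows by |60 − 50| = 10 frames per second.
Time for a 7-frame gap: 7 ÷ (10) = 0.7 s.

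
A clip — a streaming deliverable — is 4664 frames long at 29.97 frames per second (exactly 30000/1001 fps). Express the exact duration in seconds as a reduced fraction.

583583/3750 seconds

Running time = 4664 ÷ (30000/1001) = 4664 × 1001/30000 = 583583/3750 s.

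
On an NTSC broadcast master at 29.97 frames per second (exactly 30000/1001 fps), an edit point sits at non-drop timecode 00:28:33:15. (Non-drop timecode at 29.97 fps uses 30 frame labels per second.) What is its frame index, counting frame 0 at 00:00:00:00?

Total seconds to the label: (0 × 3600 + 28 × 60 + 33) = 1713.
Frame index = 1713 × 30 + 15 = 51405.

51405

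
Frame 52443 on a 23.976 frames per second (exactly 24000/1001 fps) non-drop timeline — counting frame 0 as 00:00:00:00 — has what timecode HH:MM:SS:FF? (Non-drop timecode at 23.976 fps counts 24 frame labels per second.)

00:36:25:03

52443 ÷ 24 = 2185 full seconds, remainder 3 frames.
2185 s = 0 h 36 min 25 s.
Timecode: 00:36:25:03.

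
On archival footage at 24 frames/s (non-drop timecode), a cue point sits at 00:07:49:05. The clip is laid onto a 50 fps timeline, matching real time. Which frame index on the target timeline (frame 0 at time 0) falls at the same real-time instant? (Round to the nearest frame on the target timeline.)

frame 23460

Source frame index: (0×3600 + 7×60 + 49) × 24 + 5 = 11261.
Real time: 11261 / (24) = 11261/24 s.
Target frame: (11261/24) × (50) = 281525/12 ≈ 23460.417 → 23460.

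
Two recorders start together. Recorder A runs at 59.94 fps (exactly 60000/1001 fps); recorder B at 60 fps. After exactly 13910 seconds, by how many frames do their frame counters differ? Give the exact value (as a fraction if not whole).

A emits 60000/1001 × 13910 = 64200000/77 frames; B emits 60 × 13910 = 834600.
Difference = 64200/77 frames (≈ 833.7662); B is ahead of A.

64200/77 frames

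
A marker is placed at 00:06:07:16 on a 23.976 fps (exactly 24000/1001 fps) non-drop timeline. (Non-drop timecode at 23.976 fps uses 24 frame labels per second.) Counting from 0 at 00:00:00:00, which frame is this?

8824

Total seconds to the label: (0 × 3600 + 6 × 60 + 7) = 367.
Frame index = 367 × 24 + 16 = 8824.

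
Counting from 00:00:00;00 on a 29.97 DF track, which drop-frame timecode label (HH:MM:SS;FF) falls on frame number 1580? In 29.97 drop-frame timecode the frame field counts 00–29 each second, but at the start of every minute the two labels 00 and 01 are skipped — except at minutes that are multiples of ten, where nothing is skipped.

00:00:52;20

Ten DF minutes hold 17982 frames, so frame 1580 lies in block 0 (frames 0–17981) with 1580 frames into that block.
The block's first minute is 1800 frames and the rest 1798 each; 1580 frames reaches minute 0, so 0 × 18 + 0 × 2 = 0 labels have been skipped so far.
Adding those back, label number 1580 + 0 = 1580 at 30 labels/s is 52 s + 20 f = 0 h 0 min 52 s frame 20, i.e. 00:00:52;20.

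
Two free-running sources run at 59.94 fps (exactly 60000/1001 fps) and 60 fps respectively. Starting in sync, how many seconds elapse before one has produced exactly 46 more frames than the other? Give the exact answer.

23023/30 seconds

The gap grows by |60 − 60000/1001| = 60/1001 frames per second.
Time for a 46-frame gap: 46 ÷ (60/1001) = 23023/30 s.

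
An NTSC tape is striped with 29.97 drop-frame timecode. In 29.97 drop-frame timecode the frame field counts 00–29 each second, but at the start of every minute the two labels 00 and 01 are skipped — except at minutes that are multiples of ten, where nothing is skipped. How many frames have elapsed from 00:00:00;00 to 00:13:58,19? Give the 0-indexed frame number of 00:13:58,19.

25135

As if non-drop at 30 labels/s: (0 × 3600 + 13 × 60 + 58) × 30 + 19 = 25159.
Minute boundaries passed: 13; those not divisible by 10: 13 − 1 = 12; dropped labels = 2 × 12 = 24.
Actual frame index = 25159 − 24 = 25135.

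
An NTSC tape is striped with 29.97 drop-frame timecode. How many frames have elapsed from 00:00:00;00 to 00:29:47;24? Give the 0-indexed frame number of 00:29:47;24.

Complete 10-minute blocks: 2, each 17982 frames → 35964.
Remaining 9 whole minutes in the current block: 1800 + 8 × 1798 = 16184 frames.
Within the current minute: 47 × 30 + 24 − 2 = 1432 (labels ;00/;01 skipped at this minute). Total = 35964 + 16184 + 1432 = 53580.

53580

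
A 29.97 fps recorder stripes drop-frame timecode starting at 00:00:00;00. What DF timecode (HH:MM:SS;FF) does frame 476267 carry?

Ten DF minutes hold 17982 frames, so frame 476267 lies in block 26 (frames 467532–485513) with 8735 frames into that block.
The block's first minute is 1800 frames and the rest 1798 each; 8735 frames reaches minute 4, so 26 × 18 + 4 × 2 = 476 labels have been skipped so far.
Adding those back, label number 476267 + 476 = 476743 at 30 labels/s is 15891 s + 13 f = 4 h 24 min 51 s frame 13, i.e. 04:24:51;13.

04:24:51;13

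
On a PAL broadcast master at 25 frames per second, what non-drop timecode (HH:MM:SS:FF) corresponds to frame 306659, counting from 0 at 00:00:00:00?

03:24:26:09

306659 ÷ 25 = 12266 full seconds, remainder 9 frames.
12266 s = 3 h 24 min 26 s.
Timecode: 03:24:26:09.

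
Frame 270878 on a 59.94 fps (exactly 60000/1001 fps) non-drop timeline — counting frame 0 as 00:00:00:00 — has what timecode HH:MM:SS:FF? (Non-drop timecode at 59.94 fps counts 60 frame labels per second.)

270878 ÷ 60 = 4514 full seconds, remainder 38 frames.
4514 s = 1 h 15 min 14 s.
Timecode: 01:15:14:38.

01:15:14:38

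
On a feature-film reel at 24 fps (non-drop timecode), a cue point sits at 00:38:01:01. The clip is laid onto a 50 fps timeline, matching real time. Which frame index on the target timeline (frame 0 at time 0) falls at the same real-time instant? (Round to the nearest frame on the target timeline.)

frame 114052

Source frame index: (0×3600 + 38×60 + 1) × 24 + 1 = 54745.
Real time: 54745 / (24) = 54745/24 s.
Target frame: (54745/24) × (50) = 1368625/12 ≈ 114052.083 → 114052.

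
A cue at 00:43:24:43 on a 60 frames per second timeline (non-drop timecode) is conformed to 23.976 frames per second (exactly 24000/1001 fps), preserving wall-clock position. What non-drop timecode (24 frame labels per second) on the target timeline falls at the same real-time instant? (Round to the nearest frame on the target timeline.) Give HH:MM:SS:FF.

00:43:22:03

Source frame index: (0×3600 + 43×60 + 24) × 60 + 43 = 156283.
Real time: 156283 / (60) = 156283/60 s.
Target frame: (156283/60) × (24000/1001) = 62513200/1001 ≈ 62450.749 → 62451.
At 24 labels/s: frame 62451 → 00:43:22:03.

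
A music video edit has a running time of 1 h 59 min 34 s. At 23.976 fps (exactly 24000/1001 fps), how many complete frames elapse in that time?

1 h 59 min 34 s = 7174 s.
Frames = 7174 × 24000/1001 = 172176000/1001 ≈ 172003.9960.
Complete frames: 172003.

172003 frames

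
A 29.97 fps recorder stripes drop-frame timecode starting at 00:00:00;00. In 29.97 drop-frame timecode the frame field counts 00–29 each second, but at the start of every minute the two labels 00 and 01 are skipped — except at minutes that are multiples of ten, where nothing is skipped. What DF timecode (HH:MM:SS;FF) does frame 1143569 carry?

10:35:57;03

Each 10-minute DF block holds 10 × 60 × 30 − 9 × 2 = 17982 frames. 1143569 ÷ 17982 → 63 full blocks, remainder 10703.
Within the partial block the first minute is 1800 frames and each further minute 1798, so 5 further minute boundaries passed. Total skipped labels = 18 × 63 + 2 × 5 = 1144.
Non-drop label index = 1143569 + 1144 = 1144713; at 30 labels/s that is 10:35:57:03, i.e. DF 10:35:57;03.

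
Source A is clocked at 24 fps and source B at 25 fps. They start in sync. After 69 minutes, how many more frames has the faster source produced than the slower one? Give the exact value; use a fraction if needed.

69 min = 4140 s.
A emits 24 × 4140 = 99360 frames; B emits 25 × 4140 = 103500.
Difference = 4140 frames; B is ahead of A.

4140 frames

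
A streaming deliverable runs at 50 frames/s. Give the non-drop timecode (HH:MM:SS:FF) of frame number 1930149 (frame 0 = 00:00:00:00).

10:43:22:49

1930149 ÷ 50 = 38602 full seconds, remainder 49 frames.
38602 s = 10 h 43 min 22 s.
Timecode: 10:43:22:49.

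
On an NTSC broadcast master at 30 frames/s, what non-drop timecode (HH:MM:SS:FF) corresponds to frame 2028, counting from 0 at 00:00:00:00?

00:01:07:18

2028 ÷ 30 = 67 full seconds, remainder 18 frames.
67 s = 0 h 1 min 7 s.
Timecode: 00:01:07:18.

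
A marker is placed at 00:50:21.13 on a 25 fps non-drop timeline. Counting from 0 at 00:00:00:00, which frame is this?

Total seconds to the label: (0 × 3600 + 50 × 60 + 21) = 3021.
Frame index = 3021 × 25 + 13 = 75538.

75538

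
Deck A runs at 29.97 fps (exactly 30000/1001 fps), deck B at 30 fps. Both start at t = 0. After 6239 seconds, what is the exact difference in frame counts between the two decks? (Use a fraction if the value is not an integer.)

A emits 30000/1001 × 6239 = 187170000/1001 frames; B emits 30 × 6239 = 187170.
Difference = 187170/1001 frames (≈ 186.9830); B is ahead of A.

187170/1001 frames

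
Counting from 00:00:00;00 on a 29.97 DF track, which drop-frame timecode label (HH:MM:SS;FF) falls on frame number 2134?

00:01:11;06

Ten DF minutes hold 17982 frames, so frame 2134 lies in block 0 (frames 0–17981) with 2134 frames into that block.
The block's first minute is 1800 frames and the rest 1798 each; 2134 frames reaches minute 1, so 0 × 18 + 1 × 2 = 2 labels have been skipped so far.
Adding those back, label number 2134 + 2 = 2136 at 30 labels/s is 71 s + 6 f = 0 h 1 min 11 s frame 6, i.e. 00:01:11;06.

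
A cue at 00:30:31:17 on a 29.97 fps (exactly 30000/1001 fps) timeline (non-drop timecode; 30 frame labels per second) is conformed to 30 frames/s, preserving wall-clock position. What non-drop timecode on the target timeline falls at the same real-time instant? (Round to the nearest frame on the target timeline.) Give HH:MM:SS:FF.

00:30:33:12

Source frame index: (0×3600 + 30×60 + 31) × 30 + 17 = 54947.
Real time: 54947 / (30000/1001) = 55001947/30000 s.
Target frame: (55001947/30000) × (30) = 55001947/1000 ≈ 55001.947 → 55002.
At 30 labels/s: frame 55002 → 00:30:33:12.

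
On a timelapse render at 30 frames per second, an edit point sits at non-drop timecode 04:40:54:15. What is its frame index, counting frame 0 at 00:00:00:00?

Total seconds to the label: (4 × 3600 + 40 × 60 + 54) = 16854.
Frame index = 16854 × 30 + 15 = 505635.

505635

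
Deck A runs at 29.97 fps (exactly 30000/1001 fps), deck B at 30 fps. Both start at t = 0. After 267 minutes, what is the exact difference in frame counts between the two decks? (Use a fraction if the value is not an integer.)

480600/1001 frames

267 min = 16020 s.
A emits 30000/1001 × 16020 = 480600000/1001 frames; B emits 30 × 16020 = 480600.
Difference = 480600/1001 frames (≈ 480.1199); B is ahead of A.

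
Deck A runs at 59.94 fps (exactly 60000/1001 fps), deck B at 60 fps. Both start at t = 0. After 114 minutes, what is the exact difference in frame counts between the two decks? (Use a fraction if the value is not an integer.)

410400/1001 frames

114 min = 6840 s.
A emits 60000/1001 × 6840 = 410400000/1001 frames; B emits 60 × 6840 = 410400.
Difference = 410400/1001 frames (≈ 409.9900); B is ahead of A.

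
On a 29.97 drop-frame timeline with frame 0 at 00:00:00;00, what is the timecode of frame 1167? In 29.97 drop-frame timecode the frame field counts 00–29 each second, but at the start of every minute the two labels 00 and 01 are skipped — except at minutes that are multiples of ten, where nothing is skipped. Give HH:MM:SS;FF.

00:00:38;27

Ten DF minutes hold 17982 frames, so frame 1167 lies in block 0 (frames 0–17981) with 1167 frames into that block.
The block's first minute is 1800 frames and the rest 1798 each; 1167 frames reaches minute 0, so 0 × 18 + 0 × 2 = 0 labels have been skipped so far.
Adding those back, label number 1167 + 0 = 1167 at 30 labels/s is 38 s + 27 f = 0 h 0 min 38 s frame 27, i.e. 00:00:38;27.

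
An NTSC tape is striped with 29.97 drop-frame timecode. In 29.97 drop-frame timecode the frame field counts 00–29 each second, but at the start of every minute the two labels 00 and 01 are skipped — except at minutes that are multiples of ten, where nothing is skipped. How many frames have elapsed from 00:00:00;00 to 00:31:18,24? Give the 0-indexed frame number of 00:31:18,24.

56308

As if non-drop at 30 labels/s: (0 × 3600 + 31 × 60 + 18) × 30 + 24 = 56364.
Minute boundaries passed: 31; those not divisible by 10: 31 − 3 = 28; dropped labels = 2 × 28 = 56.
Actual frame index = 56364 − 56 = 56308.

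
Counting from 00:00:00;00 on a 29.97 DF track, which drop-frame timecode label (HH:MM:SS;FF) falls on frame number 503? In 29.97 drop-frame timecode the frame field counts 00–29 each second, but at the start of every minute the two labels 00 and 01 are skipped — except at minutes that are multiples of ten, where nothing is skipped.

Ten DF minutes hold 17982 frames, so frame 503 lies in block 0 (frames 0–17981) with 503 frames into that block.
The block's first minute is 1800 frames and the rest 1798 each; 503 frames reaches minute 0, so 0 × 18 + 0 × 2 = 0 labels have been skipped so far.
Adding those back, label number 503 + 0 = 503 at 30 labels/s is 16 s + 23 f = 0 h 0 min 16 s frame 23, i.e. 00:00:16;23.

00:00:16;23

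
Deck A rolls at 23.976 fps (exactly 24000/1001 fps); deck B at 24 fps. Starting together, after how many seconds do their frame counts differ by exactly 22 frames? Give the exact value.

11011/12 seconds

The gap grows by |24 − 24000/1001| = 24/1001 frames per second.
Time for a 22-frame gap: 22 ÷ (24/1001) = 11011/12 s.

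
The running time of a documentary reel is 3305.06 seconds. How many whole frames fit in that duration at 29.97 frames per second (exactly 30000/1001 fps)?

99052 frames

Frames = 3305.06 × 30000/1001 = 9013800/91 ≈ 99052.7473.
Complete frames: 99052.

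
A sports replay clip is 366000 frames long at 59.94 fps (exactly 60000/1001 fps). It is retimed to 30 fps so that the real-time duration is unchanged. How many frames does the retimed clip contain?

183183 frames

Target frames = source frames × (target rate / source rate) = 366000 × (30)/(60000/1001) = 366000 × 1001/2000 = 183183.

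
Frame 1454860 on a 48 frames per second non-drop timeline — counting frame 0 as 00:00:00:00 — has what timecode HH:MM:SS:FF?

1454860 ÷ 48 = 30309 full seconds, remainder 28 frames.
30309 s = 8 h 25 min 9 s.
Timecode: 08:25:09:28.

08:25:09:28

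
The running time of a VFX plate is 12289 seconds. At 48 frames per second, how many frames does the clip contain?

Frames = 12289 × 48 = 589872.

589872 frames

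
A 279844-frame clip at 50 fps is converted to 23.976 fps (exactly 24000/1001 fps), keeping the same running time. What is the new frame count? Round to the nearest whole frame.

Frames at target rate = 279844 × (24000/1001) / (50) = 134325120/1001 ≈ 134190.929.
Nearest whole frame: 134191.

134191 frames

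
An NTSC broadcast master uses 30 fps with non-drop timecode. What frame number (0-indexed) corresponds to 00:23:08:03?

frame 41643

Total seconds to the label: (0 × 3600 + 23 × 60 + 8) = 1388.
Frame index = 1388 × 30 + 3 = 41643.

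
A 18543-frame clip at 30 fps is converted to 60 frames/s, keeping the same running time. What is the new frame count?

Target frames = source frames × (target rate / source rate) = 18543 × (60)/(30) = 18543 × 2 = 37086.

37086 frames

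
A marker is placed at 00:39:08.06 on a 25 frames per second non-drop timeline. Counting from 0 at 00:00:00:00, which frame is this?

58706

Total seconds to the label: (0 × 3600 + 39 × 60 + 8) = 2348.
Frame index = 2348 × 25 + 6 = 58706.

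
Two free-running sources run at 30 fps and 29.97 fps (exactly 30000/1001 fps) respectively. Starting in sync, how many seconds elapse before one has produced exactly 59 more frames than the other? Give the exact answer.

59059/30 seconds

The gap grows by |30000/1001 − 30| = 30/1001 frames per second.
Time for a 59-frame gap: 59 ÷ (30/1001) = 59059/30 s.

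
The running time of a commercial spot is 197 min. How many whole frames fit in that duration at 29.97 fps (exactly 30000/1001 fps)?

197 min = 11820 s.
Frames = 11820 × 30000/1001 = 354600000/1001 ≈ 354245.7542.
Complete frames: 354245.

354245 frames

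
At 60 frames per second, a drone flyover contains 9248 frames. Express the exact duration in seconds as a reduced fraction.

2312/15 seconds

Running time = 9248 ÷ (60) = 9248 × 1/60 = 2312/15 s.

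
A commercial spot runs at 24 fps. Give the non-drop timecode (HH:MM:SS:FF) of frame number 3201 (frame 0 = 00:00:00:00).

00:02:13:09

3201 ÷ 24 = 133 full seconds, remainder 9 frames.
133 s = 0 h 2 min 13 s.
Timecode: 00:02:13:09.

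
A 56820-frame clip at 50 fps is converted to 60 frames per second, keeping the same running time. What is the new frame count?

Frames at target rate = 56820 × (60) / (50) = 68184.

68184 frames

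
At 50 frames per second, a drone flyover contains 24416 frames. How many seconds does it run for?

488.32 seconds

Running time = 24416 / (50) = 488.32 s.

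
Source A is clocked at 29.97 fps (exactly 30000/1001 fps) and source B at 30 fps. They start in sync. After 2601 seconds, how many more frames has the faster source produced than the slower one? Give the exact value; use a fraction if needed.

78030/1001 frames

A emits 30000/1001 × 2601 = 78030000/1001 frames; B emits 30 × 2601 = 78030.
Difference = 78030/1001 frames (≈ 77.9520); B is ahead of A.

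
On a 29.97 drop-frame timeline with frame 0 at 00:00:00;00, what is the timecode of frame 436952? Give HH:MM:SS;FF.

Each 10-minute DF block holds 10 × 60 × 30 − 9 × 2 = 17982 frames. 436952 ÷ 17982 → 24 full blocks, remainder 5384.
Within the partial block the first minute is 1800 frames and each further minute 1798, so 2 further minute boundaries passed. Total skipped labels = 18 × 24 + 2 × 2 = 436.
Non-drop label index = 436952 + 436 = 437388; at 30 labels/s that is 04:02:59:18, i.e. DF 04:02:59;18.

04:02:59;18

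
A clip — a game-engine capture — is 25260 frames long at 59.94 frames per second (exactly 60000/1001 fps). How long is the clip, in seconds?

421.421 seconds

Running time = 25260 / (60000/1001) = 421.421 s.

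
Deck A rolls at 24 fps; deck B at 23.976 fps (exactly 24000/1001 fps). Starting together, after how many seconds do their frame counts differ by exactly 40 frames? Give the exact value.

The gap grows by |24000/1001 − 24| = 24/1001 frames per second.
Time for a 40-frame gap: 40 ÷ (24/1001) = 5005/3 s.

5005/3 seconds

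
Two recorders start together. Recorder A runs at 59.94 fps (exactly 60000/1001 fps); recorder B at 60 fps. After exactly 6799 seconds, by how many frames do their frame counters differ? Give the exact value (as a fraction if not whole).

31380/77 frames

A emits 60000/1001 × 6799 = 31380000/77 frames; B emits 60 × 6799 = 407940.
Difference = 31380/77 frames (≈ 407.5325); B is ahead of A.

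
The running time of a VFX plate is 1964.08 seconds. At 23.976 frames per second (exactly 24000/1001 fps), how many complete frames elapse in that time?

Frames = 1964.08 × 24000/1001 = 47137920/1001 ≈ 47090.8292.
Complete frames: 47090.

47090 frames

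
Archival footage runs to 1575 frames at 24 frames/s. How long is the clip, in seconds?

Running time = 1575 / (24) = 65.625 s.

65.625 seconds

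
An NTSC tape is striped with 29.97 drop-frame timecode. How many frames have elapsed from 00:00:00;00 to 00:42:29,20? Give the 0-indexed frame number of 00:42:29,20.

Complete 10-minute blocks: 4, each 17982 frames → 71928.
Remaining 2 whole minutes in the current block: 1800 + 1 × 1798 = 3598 frames.
Within the current minute: 29 × 30 + 20 − 2 = 888 (labels ;00/;01 skipped at this minute). Total = 71928 + 3598 + 888 = 76414.

76414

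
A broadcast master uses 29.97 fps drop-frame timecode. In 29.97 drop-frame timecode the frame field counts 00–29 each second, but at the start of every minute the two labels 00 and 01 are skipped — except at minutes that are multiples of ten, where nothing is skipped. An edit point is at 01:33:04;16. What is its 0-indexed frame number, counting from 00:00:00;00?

167368

Complete 10-minute blocks: 9, each 17982 frames → 161838.
Remaining 3 whole minutes in the current block: 1800 + 2 × 1798 = 5396 frames.
Within the current minute: 4 × 30 + 16 − 2 = 134 (labels ;00/;01 skipped at this minute). Total = 161838 + 5396 + 134 = 167368.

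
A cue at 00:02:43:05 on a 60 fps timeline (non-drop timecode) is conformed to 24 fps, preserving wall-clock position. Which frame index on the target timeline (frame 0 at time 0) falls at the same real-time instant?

frame 3914

Source frame index: (0×3600 + 2×60 + 43) × 60 + 5 = 9785.
Real time: 9785 / (60) = 1957/12 s.
Target frame: (1957/12) × (24) = 3914.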